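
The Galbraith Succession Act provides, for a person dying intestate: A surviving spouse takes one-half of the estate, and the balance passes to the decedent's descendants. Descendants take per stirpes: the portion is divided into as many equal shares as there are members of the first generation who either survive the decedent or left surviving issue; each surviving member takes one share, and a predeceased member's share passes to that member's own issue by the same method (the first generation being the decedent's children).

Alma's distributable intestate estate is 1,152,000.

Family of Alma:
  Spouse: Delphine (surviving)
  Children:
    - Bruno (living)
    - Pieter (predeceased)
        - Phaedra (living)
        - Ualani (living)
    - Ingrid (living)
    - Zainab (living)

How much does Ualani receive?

Ualani receives 72,000.

Delphine takes one-half of 1,152,000 = 576,000. The remaining 576,000 passes to the descendants.
The descendants' portion (576,000) is divided into 4 shares of 144,000: Bruno, Ingrid, and Zainab each take 144,000; Pieter's 144,000 share passes to Pieter's issue.
Pieter's share (144,000) is divided into 2 shares of 72,000: Phaedra and Ualani each take 72,000.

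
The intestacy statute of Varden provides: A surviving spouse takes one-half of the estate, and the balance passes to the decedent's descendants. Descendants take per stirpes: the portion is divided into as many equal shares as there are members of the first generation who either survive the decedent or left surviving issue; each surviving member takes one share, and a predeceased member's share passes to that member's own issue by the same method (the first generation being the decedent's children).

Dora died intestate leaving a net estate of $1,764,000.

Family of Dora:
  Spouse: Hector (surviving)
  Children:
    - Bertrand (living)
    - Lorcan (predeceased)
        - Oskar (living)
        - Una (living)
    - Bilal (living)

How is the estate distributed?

Hector: $882,000; Bertrand: $294,000; Oskar: $147,000; Una: $147,000; Bilal: $294,000

Hector takes one-half of $1,764,000 = $882,000. The remaining $882,000 passes to the descendants.
The descendants' portion ($882,000) is divided into 3 shares of $294,000: Bertrand and Bilal each take $294,000; Lorcan's $294,000 share passes to Lorcan's issue.
Lorcan's share ($294,000) is divided into 2 shares of $147,000: Oskar and Una each take $147,000.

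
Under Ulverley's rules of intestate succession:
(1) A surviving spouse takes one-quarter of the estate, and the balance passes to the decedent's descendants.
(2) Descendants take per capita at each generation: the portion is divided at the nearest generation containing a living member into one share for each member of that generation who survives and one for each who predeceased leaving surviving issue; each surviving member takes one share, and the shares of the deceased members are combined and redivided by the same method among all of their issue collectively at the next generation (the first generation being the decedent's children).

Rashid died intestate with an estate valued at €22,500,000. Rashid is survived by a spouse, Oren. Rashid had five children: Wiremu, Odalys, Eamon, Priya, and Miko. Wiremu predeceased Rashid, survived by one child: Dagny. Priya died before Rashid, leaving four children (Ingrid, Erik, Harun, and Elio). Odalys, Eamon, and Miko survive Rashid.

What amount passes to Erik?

Erik receives €1,350,000.

Oren takes one-quarter of €22,500,000 = €5,625,000. The remaining €16,875,000 passes to the descendants.
The descendants' portion (€16,875,000) is divided at the children's generation into 5 shares of €3,375,000. Odalys, Eamon, and Miko each take €3,375,000. The 2 shares of the deceased (Wiremu and Priya) are combined into a pool of €6,750,000.
That pool (€6,750,000) is divided at the grandchildren's generation equally among Dagny, Ingrid, Erik, Harun, and Elio: €1,350,000 each.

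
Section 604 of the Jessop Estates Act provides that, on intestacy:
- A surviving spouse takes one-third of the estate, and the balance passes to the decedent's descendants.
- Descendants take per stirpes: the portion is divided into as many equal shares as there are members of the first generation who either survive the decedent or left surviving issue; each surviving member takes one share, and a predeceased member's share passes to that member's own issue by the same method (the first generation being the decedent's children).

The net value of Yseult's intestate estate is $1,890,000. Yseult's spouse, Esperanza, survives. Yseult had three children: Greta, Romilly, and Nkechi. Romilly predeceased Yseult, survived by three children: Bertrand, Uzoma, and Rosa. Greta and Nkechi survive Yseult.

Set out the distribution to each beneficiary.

Esperanza takes one-third of $1,890,000 = $630,000. The remaining $1,260,000 passes to the descendants.
The descendants' portion ($1,260,000) is divided into 3 shares of $420,000: Greta and Nkechi each take $420,000; Romilly's $420,000 share passes to Romilly's issue.
Romilly's share ($420,000) is divided into 3 shares of $140,000: Bertrand, Uzoma, and Rosa each take $140,000.

Esperanza: $630,000; Greta: $420,000; Bertrand: $140,000; Uzoma: $140,000; Rosa: $140,000; Nkechi: $420,000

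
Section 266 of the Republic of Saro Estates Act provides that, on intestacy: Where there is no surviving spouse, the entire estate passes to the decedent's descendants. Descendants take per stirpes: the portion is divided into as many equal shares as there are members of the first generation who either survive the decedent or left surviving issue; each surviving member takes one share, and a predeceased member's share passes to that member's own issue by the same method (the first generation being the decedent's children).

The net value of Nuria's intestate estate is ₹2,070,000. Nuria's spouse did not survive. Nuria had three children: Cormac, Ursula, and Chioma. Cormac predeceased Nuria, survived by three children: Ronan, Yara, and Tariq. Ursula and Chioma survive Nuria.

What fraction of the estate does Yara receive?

Yara receives 1/9 of the estate.

The entire ₹2,070,000 passes to the descendants.
That amount (₹2,070,000) is divided into 3 shares of ₹690,000: Ursula and Chioma each take ₹690,000; Cormac's ₹690,000 share passes to Cormac's issue.
Cormac's share (₹690,000) is divided into 3 shares of ₹230,000: Ronan, Yara, and Tariq each take ₹230,000.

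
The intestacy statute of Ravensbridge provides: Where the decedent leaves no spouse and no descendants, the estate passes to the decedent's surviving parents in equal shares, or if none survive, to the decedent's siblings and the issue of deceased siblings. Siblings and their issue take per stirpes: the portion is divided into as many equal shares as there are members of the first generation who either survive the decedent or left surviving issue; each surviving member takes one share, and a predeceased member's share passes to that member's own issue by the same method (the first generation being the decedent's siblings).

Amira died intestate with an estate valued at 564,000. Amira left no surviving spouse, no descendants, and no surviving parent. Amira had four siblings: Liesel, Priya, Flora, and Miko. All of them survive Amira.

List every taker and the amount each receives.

Liesel: 141,000; Priya: 141,000; Flora: 141,000; Miko: 141,000

The entire 564,000 passes to the siblings and their issue.
That amount (564,000) is divided into 4 shares of 141,000: Liesel, Priya, Flora, and Miko each take 141,000.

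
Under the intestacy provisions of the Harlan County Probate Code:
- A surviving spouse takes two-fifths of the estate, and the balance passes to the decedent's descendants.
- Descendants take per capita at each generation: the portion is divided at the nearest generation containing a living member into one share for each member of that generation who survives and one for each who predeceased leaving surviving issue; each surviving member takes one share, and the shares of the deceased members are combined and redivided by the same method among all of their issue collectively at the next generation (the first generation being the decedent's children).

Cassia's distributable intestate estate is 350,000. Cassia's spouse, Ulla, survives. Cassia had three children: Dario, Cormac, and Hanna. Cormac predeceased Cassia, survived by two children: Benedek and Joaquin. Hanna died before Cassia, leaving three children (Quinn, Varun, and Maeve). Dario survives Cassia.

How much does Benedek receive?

Benedek receives 28,000.

Ulla takes two-fifths of 350,000 = 140,000. The remaining 210,000 passes to the descendants.
The descendants' portion (210,000) is divided at the children's generation into 3 shares of 70,000. Dario takes 70,000. The 2 shares of the deceased (Cormac and Hanna) are combined into a pool of 140,000.
That pool (140,000) is divided at the grandchildren's generation equally among Benedek, Joaquin, Quinn, Varun, and Maeve: 28,000 each.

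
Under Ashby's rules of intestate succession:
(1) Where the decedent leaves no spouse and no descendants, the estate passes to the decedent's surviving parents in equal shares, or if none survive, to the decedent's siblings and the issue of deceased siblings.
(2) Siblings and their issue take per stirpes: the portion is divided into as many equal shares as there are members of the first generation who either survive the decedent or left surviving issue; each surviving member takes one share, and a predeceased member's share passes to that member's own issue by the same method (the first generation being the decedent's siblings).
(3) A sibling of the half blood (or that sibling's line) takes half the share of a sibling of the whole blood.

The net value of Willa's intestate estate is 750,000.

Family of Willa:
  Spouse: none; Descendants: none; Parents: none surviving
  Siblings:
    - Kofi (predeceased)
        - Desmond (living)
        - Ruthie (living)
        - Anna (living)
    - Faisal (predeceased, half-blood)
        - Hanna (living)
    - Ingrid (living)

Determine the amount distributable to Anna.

The entire 750,000 passes to the siblings and their issue.
Counting each half-blood sibling's line as half a unit, there are 5/2 units in 750,000, so one unit is 300,000. Whole-blood lines (Kofi and Ingrid) take 300,000 each; half-blood lines (Faisal) take 150,000 each.
Kofi's share (300,000) is divided into 3 shares of 100,000: Desmond, Ruthie, and Anna each take 100,000.
Faisal's share (150,000) passes entirely to Hanna.

Anna receives 100,000.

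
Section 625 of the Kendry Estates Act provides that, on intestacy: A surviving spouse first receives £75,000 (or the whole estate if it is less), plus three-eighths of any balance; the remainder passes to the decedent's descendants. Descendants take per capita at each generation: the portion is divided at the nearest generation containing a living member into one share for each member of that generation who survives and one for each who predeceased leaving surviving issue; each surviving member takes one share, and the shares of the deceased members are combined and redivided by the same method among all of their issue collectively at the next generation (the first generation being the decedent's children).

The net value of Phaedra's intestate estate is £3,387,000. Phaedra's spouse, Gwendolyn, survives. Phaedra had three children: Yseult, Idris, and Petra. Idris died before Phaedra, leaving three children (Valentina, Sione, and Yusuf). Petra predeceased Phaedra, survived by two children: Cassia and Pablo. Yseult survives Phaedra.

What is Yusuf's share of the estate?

Gwendolyn first takes £75,000, leaving a balance of £3,312,000. Gwendolyn then takes three-eighths of the balance (£1,242,000), for a total of £1,317,000. The remaining £2,070,000 passes to the descendants.
The descendants' portion (£2,070,000) is divided at the children's generation into 3 shares of £690,000. Yseult takes £690,000. The 2 shares of the deceased (Idris and Petra) are combined into a pool of £1,380,000.
That pool (£1,380,000) is divided at the grandchildren's generation equally among Valentina, Sione, Yusuf, Cassia, and Pablo: £276,000 each.

Yusuf receives £276,000.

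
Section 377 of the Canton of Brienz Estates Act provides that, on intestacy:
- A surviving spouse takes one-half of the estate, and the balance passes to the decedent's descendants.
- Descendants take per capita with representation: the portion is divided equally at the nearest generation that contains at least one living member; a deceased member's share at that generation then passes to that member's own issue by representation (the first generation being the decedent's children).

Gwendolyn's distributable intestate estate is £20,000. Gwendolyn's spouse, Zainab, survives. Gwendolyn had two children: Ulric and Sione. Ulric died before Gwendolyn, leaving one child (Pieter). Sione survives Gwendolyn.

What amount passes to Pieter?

Zainab takes one-half of £20,000 = £10,000. The remaining £10,000 passes to the descendants.
The descendants' portion (£10,000) is divided into 2 shares of £5,000: Sione takes £5,000; Ulric's £5,000 share passes to Ulric's issue.
Ulric's share (£5,000) passes entirely to Pieter.

Pieter receives £5,000.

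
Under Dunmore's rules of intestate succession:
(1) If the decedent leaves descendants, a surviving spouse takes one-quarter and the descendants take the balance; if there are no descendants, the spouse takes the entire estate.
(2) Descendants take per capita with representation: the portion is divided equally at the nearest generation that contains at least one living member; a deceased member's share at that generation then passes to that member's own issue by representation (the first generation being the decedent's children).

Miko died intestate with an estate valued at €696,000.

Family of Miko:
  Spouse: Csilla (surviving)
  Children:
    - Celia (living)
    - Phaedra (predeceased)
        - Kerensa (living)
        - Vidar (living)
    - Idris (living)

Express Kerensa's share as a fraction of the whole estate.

Csilla takes one-quarter of €696,000 = €174,000. The remaining €522,000 passes to the descendants.
The descendants' portion (€522,000) is divided into 3 shares of €174,000: Celia and Idris each take €174,000; Phaedra's €174,000 share passes to Phaedra's issue.
Phaedra's share (€174,000) is divided into 2 shares of €87,000: Kerensa and Vidar each take €87,000.

Kerensa receives 1/8 of the estate.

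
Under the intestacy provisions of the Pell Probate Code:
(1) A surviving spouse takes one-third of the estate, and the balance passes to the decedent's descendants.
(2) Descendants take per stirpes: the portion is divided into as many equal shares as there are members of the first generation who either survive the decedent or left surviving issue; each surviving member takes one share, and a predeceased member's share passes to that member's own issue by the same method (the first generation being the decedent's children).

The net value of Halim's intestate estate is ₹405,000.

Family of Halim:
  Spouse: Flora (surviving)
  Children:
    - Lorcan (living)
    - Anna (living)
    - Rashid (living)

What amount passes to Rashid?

Rashid receives ₹90,000.

Flora takes one-third of ₹405,000 = ₹135,000. The remaining ₹270,000 passes to the descendants.
The descendants' portion (₹270,000) is divided into 3 shares of ₹90,000: Lorcan, Anna, and Rashid each take ₹90,000.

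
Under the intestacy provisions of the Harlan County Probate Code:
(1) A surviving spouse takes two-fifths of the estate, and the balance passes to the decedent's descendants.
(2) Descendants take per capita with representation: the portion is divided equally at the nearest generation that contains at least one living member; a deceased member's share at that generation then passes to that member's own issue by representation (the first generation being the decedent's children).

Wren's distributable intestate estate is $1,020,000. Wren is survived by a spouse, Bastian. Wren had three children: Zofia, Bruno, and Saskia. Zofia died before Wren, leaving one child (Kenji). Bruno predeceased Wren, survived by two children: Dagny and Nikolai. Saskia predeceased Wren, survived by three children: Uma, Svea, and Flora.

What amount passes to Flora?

Bastian takes two-fifths of $1,020,000 = $408,000. The remaining $612,000 passes to the descendants.
No child survives, so the initial division is made at the grandchildren's generation.
The descendants' portion ($612,000) is divided into 6 shares of $102,000: Kenji, Dagny, Nikolai, Uma, Svea, and Flora each take $102,000.

Flora receives $102,000.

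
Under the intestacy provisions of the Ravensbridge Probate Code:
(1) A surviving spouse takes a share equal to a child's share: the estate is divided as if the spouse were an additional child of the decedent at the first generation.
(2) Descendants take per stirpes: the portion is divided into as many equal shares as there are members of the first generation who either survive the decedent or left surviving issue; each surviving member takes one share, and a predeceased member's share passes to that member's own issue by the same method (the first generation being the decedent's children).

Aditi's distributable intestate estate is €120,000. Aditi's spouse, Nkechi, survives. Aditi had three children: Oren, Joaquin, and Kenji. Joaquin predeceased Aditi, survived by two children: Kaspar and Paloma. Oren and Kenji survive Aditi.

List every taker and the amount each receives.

Nkechi: €30,000; Oren: €30,000; Kaspar: €15,000; Paloma: €15,000; Kenji: €30,000

The spouse counts as an additional share at the children's level, so there are 4 primary shares of €30,000. Nkechi takes one such share (€30,000).
The children's combined portion (€90,000) is divided into 3 shares of €30,000: Oren and Kenji each take €30,000; Joaquin's €30,000 share passes to Joaquin's issue.
Joaquin's share (€30,000) is divided into 2 shares of €15,000: Kaspar and Paloma each take €15,000.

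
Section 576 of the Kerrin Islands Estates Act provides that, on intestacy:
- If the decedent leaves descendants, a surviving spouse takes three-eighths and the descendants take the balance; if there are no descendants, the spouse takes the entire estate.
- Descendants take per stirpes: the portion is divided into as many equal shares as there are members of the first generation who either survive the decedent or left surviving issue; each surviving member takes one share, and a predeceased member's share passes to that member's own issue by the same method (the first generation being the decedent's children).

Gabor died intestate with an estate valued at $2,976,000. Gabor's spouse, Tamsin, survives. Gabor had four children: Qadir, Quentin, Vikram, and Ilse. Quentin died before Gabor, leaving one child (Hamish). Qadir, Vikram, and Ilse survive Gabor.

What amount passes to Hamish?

Hamish receives $465,000.

Tamsin takes three-eighths of $2,976,000 = $1,116,000. The remaining $1,860,000 passes to the descendants.
The descendants' portion ($1,860,000) is divided into 4 shares of $465,000: Qadir, Vikram, and Ilse each take $465,000; Quentin's $465,000 share passes to Quentin's issue.
Quentin's share ($465,000) passes entirely to Hamish.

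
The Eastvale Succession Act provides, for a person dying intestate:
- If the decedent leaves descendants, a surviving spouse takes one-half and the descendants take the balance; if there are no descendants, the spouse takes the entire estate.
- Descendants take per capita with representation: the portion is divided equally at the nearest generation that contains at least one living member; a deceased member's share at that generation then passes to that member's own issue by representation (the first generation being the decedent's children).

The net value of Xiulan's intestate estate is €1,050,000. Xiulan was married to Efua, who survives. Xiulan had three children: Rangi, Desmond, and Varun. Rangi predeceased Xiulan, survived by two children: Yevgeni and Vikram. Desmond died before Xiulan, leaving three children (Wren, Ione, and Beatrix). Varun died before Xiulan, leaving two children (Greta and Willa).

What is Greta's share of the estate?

Greta receives €75,000.

Efua takes one-half of €1,050,000 = €525,000. The remaining €525,000 passes to the descendants.
No child survives, so the initial division is made at the grandchildren's generation.
The descendants' portion (€525,000) is divided into 7 shares of €75,000: Yevgeni, Vikram, Wren, Ione, Beatrix, Greta, and Willa each take €75,000.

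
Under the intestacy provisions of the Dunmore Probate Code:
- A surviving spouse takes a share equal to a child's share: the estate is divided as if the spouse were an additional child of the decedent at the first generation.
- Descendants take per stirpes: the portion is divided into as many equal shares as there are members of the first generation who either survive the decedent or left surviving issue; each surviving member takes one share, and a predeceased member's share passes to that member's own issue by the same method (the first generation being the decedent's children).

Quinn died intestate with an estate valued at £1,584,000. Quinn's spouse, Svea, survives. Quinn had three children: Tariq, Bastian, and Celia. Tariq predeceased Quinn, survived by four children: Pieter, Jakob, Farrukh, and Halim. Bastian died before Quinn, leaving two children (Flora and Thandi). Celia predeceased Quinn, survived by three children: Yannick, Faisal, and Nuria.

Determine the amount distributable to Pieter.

The spouse counts as an additional share at the children's level, so there are 4 primary shares of £396,000. Svea takes one such share (£396,000).
The children's combined portion (£1,188,000) is divided into 3 shares of £396,000: Tariq's £396,000 share passes to Tariq's issue; Bastian's £396,000 share passes to Bastian's issue; Celia's £396,000 share passes to Celia's issue.
Tariq's share (£396,000) is divided into 4 shares of £99,000: Pieter, Jakob, Farrukh, and Halim each take £99,000.
Bastian's share (£396,000) is divided into 2 shares of £198,000: Flora and Thandi each take £198,000.
Celia's share (£396,000) is divided into 3 shares of £132,000: Yannick, Faisal, and Nuria each take £132,000.

Pieter receives £99,000.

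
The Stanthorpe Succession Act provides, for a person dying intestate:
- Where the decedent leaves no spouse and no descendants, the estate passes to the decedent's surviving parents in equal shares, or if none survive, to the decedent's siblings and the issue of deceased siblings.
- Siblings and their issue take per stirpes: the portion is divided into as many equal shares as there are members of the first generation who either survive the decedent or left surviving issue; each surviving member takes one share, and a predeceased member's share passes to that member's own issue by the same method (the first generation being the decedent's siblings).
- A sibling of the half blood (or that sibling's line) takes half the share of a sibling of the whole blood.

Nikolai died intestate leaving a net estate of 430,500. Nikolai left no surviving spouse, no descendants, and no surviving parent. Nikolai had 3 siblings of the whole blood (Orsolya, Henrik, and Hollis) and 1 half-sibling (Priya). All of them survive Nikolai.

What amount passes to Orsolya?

The entire 430,500 passes to the siblings and their issue.
Counting each half-blood sibling's line as half a unit, there are 7/2 units in 430,500, so one unit is 123,000. Whole-blood lines (Orsolya, Henrik, and Hollis) take 123,000 each; half-blood lines (Priya) take 61,500 each.

Orsolya receives 123,000.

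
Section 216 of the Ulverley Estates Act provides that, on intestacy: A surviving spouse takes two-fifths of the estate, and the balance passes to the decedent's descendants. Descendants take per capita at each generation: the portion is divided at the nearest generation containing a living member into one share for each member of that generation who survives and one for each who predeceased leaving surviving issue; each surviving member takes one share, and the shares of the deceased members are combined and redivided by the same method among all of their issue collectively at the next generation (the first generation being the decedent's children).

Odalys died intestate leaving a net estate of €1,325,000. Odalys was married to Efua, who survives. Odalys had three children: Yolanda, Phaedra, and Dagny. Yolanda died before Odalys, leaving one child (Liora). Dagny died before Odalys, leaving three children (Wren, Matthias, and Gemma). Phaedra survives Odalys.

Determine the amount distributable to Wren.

Wren receives €132,500.

Efua takes two-fifths of €1,325,000 = €530,000. The remaining €795,000 passes to the descendants.
The descendants' portion (€795,000) is divided at the children's generation into 3 shares of €265,000. Phaedra takes €265,000. The 2 shares of the deceased (Yolanda and Dagny) are combined into a pool of €530,000.
That pool (€530,000) is divided at the grandchildren's generation equally among Liora, Wren, Matthias, and Gemma: €132,500 each.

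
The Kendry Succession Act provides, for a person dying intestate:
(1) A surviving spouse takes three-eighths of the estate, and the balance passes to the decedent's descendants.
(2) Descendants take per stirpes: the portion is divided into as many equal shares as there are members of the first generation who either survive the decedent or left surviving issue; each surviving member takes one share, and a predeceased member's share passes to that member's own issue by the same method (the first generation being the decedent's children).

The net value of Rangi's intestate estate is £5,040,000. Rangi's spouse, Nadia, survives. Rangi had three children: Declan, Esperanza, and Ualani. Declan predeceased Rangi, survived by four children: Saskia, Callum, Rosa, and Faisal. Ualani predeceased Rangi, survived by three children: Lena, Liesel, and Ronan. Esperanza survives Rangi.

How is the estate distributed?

Nadia: £1,890,000; Saskia: £262,500; Callum: £262,500; Rosa: £262,500; Faisal: £262,500; Esperanza: £1,050,000; Lena: £350,000; Liesel: £350,000; Ronan: £350,000

Nadia takes three-eighths of £5,040,000 = £1,890,000. The remaining £3,150,000 passes to the descendants.
The descendants' portion (£3,150,000) is divided into 3 shares of £1,050,000: Esperanza takes £1,050,000; Declan's £1,050,000 share passes to Declan's issue; Ualani's £1,050,000 share passes to Ualani's issue.
Declan's share (£1,050,000) is divided into 4 shares of £262,500: Saskia, Callum, Rosa, and Faisal each take £262,500.
Ualani's share (£1,050,000) is divided into 3 shares of £350,000: Lena, Liesel, and Ronan each take £350,000.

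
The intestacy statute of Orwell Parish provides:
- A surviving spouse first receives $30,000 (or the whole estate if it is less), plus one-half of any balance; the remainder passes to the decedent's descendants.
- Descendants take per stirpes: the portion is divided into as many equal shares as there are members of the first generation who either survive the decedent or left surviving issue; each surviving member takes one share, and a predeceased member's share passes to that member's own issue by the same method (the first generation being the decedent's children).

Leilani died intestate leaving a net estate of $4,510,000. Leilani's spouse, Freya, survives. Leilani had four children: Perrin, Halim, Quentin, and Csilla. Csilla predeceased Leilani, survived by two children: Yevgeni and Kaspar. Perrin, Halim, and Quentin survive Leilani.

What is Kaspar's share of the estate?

Freya first takes $30,000, leaving a balance of $4,480,000. Freya then takes one-half of the balance ($2,240,000), for a total of $2,270,000. The remaining $2,240,000 passes to the descendants.
The descendants' portion ($2,240,000) is divided into 4 shares of $560,000: Perrin, Halim, and Quentin each take $560,000; Csilla's $560,000 share passes to Csilla's issue.
Csilla's share ($560,000) is divided into 2 shares of $280,000: Yevgeni and Kaspar each take $280,000.

Kaspar receives $280,000.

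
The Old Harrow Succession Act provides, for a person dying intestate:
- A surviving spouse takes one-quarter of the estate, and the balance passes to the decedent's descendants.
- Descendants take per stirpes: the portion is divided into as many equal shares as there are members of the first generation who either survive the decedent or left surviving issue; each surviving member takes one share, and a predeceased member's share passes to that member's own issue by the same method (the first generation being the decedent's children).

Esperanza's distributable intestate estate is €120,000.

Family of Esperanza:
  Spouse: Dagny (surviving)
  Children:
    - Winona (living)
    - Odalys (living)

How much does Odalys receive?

Dagny takes one-quarter of €120,000 = €30,000. The remaining €90,000 passes to the descendants.
The descendants' portion (€90,000) is divided into 2 shares of €45,000: Winona and Odalys each take €45,000.

Odalys receives €45,000.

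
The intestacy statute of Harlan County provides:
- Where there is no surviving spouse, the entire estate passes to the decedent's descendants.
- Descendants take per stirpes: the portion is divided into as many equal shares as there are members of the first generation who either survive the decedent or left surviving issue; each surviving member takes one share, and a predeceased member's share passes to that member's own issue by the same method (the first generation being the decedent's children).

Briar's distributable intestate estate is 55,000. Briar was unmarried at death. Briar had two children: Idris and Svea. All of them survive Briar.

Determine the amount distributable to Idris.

The entire 55,000 passes to the descendants.
That amount (55,000) is divided into 2 shares of 27,500: Idris and Svea each take 27,500.

Idris receives 27,500.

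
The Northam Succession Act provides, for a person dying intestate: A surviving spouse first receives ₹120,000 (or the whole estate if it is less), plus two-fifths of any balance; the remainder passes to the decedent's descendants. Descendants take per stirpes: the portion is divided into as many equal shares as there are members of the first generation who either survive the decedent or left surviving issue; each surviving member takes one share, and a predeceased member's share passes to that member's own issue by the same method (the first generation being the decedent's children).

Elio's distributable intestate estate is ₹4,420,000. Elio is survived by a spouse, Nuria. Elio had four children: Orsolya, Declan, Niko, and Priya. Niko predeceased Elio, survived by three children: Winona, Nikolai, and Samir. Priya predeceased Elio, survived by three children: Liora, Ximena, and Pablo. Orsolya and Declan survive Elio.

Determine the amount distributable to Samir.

Nuria first takes ₹120,000, leaving a balance of ₹4,300,000. Nuria then takes two-fifths of the balance (₹1,720,000), for a total of ₹1,840,000. The remaining ₹2,580,000 passes to the descendants.
The descendants' portion (₹2,580,000) is divided into 4 shares of ₹645,000: Orsolya and Declan each take ₹645,000; Niko's ₹645,000 share passes to Niko's issue; Priya's ₹645,000 share passes to Priya's issue.
Niko's share (₹645,000) is divided into 3 shares of ₹215,000: Winona, Nikolai, and Samir each take ₹215,000.
Priya's share (₹645,000) is divided into 3 shares of ₹215,000: Liora, Ximena, and Pablo each take ₹215,000.

Samir receives ₹215,000.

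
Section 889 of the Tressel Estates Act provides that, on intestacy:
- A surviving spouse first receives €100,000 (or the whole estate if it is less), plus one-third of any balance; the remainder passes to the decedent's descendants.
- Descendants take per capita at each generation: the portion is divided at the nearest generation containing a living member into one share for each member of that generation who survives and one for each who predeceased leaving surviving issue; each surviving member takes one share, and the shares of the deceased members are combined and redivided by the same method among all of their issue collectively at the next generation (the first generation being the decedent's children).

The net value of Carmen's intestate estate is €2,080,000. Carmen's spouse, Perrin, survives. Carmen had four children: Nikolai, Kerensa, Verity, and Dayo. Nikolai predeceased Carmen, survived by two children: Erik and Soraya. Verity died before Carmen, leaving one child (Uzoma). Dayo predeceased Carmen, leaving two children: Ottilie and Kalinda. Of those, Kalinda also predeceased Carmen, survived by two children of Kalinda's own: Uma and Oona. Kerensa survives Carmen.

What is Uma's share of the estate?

Uma receives €99,000.

Perrin first takes €100,000, leaving a balance of €1,980,000. Perrin then takes one-third of the balance (€660,000), for a total of €760,000. The remaining €1,320,000 passes to the descendants.
The descendants' portion (€1,320,000) is divided at the children's generation into 4 shares of €330,000. Kerensa takes €330,000. The 3 shares of the deceased (Nikolai, Verity, and Dayo) are combined into a pool of €990,000.
That pool (€990,000) is divided at the grandchildren's generation into 5 shares of €198,000. Erik, Soraya, Uzoma, and Ottilie each take €198,000. The remaining share for the deceased Kalinda (€198,000) is carried to the next generation.
That pool (€198,000) is divided at the great-grandchildren's generation equally among Uma and Oona: €99,000 each.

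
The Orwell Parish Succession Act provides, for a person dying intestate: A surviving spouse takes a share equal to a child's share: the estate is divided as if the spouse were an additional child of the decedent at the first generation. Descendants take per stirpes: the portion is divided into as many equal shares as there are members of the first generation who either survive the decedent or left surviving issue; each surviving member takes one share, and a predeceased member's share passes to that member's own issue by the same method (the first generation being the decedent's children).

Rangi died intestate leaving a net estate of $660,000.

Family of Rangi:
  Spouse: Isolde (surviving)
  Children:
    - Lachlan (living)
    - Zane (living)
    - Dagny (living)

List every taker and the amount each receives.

Isolde: $165,000; Lachlan: $165,000; Zane: $165,000; Dagny: $165,000

The spouse counts as an additional share at the children's level, so there are 4 primary shares of $165,000. Isolde takes one such share ($165,000).
The children's combined portion ($495,000) is divided into 3 shares of $165,000: Lachlan, Zane, and Dagny each take $165,000.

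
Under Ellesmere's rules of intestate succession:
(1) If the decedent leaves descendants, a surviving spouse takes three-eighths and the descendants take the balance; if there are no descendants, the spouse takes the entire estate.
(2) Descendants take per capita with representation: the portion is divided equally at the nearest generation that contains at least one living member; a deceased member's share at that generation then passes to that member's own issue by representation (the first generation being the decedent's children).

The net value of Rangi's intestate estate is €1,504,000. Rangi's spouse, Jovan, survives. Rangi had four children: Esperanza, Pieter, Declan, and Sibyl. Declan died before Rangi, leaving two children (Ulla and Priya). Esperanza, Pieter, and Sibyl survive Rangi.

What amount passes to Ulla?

Jovan takes three-eighths of €1,504,000 = €564,000. The remaining €940,000 passes to the descendants.
The descendants' portion (€940,000) is divided into 4 shares of €235,000: Esperanza, Pieter, and Sibyl each take €235,000; Declan's €235,000 share passes to Declan's issue.
Declan's share (€235,000) is divided into 2 shares of €117,500: Ulla and Priya each take €117,500.

Ulla receives €117,500.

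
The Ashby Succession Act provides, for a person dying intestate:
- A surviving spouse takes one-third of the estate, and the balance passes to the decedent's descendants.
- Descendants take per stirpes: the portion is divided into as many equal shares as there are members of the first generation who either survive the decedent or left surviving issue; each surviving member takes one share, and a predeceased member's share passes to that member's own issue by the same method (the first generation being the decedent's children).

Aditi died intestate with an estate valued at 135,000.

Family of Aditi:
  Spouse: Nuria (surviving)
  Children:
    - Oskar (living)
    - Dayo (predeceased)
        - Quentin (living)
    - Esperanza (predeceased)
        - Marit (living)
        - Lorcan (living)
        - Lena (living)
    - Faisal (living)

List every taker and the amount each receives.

Nuria takes one-third of 135,000 = 45,000. The remaining 90,000 passes to the descendants.
The descendants' portion (90,000) is divided into 4 shares of 22,500: Oskar and Faisal each take 22,500; Dayo's 22,500 share passes to Dayo's issue; Esperanza's 22,500 share passes to Esperanza's issue.
Dayo's share (22,500) passes entirely to Quentin.
Esperanza's share (22,500) is divided into 3 shares of 7,500: Marit, Lorcan, and Lena each take 7,500.

Nuria: 45,000; Oskar: 22,500; Quentin: 22,500; Marit: 7,500; Lorcan: 7,500; Lena: 7,500; Faisal: 22,500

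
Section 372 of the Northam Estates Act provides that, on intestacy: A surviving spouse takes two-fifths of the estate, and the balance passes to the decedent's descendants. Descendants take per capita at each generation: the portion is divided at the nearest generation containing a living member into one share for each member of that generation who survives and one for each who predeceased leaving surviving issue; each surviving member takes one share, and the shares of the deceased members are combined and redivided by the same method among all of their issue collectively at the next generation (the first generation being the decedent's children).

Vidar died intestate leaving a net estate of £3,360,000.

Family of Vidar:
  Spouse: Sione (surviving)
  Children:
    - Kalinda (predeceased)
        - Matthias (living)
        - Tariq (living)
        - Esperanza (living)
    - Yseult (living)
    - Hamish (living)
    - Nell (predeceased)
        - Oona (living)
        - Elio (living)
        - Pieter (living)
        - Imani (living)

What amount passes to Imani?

Imani receives £144,000.

Sione takes two-fifths of £3,360,000 = £1,344,000. The remaining £2,016,000 passes to the descendants.
The descendants' portion (£2,016,000) is divided at the children's generation into 4 shares of £504,000. Yseult and Hamish each take £504,000. The 2 shares of the deceased (Kalinda and Nell) are combined into a pool of £1,008,000.
That pool (£1,008,000) is divided at the grandchildren's generation equally among Matthias, Tariq, Esperanza, Oona, Elio, Pieter, and Imani: £144,000 each.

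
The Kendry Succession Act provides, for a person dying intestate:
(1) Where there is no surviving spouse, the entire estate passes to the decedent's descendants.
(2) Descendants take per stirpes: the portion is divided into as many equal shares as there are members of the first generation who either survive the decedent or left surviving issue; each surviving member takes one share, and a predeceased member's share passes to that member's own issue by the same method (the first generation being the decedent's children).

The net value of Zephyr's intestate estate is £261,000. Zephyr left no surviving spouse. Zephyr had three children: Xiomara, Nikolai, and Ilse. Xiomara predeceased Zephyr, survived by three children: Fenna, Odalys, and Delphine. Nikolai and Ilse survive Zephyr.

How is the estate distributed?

Fenna: £29,000; Odalys: £29,000; Delphine: £29,000; Nikolai: £87,000; Ilse: £87,000

The entire £261,000 passes to the descendants.
That amount (£261,000) is divided into 3 shares of £87,000: Nikolai and Ilse each take £87,000; Xiomara's £87,000 share passes to Xiomara's issue.
Xiomara's share (£87,000) is divided into 3 shares of £29,000: Fenna, Odalys, and Delphine each take £29,000.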